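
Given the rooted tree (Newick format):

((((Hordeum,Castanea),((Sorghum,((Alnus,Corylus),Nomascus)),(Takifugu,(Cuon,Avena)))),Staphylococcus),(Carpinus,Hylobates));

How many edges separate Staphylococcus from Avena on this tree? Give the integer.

The MRCA of Staphylococcus and Avena is the node subtending (((Hordeum,Castanea),((Sorghum,((Alnus,Corylus),Nomascus)),(Takifugu,(Cuon,Avena)))),Staphylococcus).
From Staphylococcus up to that node: 1 branch. From Avena up to the same node: 5 branches. Total: 1 + 5 = 6.

6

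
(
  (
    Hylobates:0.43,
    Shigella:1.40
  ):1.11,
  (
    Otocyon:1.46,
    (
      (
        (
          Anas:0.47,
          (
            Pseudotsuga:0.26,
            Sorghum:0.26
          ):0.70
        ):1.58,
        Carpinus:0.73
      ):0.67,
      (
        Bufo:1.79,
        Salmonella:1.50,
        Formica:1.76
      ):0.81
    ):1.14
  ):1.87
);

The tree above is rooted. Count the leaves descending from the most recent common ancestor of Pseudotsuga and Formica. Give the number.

7

The MRCA of Pseudotsuga and Formica is the node subtending (((Anas,(Pseudotsuga,Sorghum)),Carpinus),(Bufo,Salmonella,Formica)).
That clade contains 7 terminal taxa: Anas, Bufo, Carpinus, Formica, Pseudotsuga, Salmonella, Sorghum.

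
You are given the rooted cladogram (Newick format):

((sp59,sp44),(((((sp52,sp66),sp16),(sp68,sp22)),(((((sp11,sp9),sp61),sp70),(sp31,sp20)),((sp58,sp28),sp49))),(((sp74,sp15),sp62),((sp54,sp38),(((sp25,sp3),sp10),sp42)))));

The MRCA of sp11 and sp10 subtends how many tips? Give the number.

23

The MRCA of sp11 and sp10 is the node subtending (((((sp52,sp66),sp16),(sp68,sp22)),(((((sp11,sp9),sp61),sp70),(sp31,sp20)),((sp58,sp28),sp49))),(((sp74,sp15),sp62),((sp54,sp38),(((sp25,sp3),sp10),sp42)))).
That clade contains 23 terminal taxa: sp10, sp11, sp15, sp16, sp20, sp22, sp25, sp28, sp3, sp31, sp38, sp42, sp49, sp52, sp54, sp58, sp61, sp62, sp66, sp68, sp70, sp74, sp9.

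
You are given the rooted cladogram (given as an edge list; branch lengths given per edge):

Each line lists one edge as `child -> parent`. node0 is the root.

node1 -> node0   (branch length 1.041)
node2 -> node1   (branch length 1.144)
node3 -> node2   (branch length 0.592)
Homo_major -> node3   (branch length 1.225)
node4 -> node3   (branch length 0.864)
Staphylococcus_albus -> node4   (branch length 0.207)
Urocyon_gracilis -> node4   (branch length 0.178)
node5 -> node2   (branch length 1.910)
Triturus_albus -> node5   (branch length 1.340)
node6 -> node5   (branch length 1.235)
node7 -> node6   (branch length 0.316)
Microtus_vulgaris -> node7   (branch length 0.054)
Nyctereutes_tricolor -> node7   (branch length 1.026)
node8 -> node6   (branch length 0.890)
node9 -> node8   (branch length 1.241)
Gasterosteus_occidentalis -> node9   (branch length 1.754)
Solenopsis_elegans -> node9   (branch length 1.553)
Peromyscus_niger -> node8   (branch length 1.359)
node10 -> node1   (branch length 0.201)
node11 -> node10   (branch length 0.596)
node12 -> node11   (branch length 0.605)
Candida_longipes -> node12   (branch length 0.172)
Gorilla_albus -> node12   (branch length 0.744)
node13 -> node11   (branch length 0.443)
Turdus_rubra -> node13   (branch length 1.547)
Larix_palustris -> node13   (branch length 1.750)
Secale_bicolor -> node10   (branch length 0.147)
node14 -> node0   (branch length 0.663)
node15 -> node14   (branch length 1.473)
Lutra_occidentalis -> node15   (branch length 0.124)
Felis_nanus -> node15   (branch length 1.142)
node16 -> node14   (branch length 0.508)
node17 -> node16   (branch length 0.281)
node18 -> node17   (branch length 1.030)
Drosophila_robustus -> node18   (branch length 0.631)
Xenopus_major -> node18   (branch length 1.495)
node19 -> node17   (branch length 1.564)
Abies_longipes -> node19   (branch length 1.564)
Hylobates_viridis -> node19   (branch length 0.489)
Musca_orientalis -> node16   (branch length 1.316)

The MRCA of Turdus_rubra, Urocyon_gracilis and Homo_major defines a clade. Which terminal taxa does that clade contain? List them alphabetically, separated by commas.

Candida_longipes, Gasterosteus_occidentalis, Gorilla_albus, Homo_major, Larix_palustris, Microtus_vulgaris, Nyctereutes_tricolor, Peromyscus_niger, Secale_bicolor, Solenopsis_elegans, Staphylococcus_albus, Triturus_albus, Turdus_rubra, Urocyon_gracilis

Tracing Turdus_rubra: it sits inside (Turdus_rubra,Larix_palustris).
Tracing Urocyon_gracilis: it sits inside (Staphylococcus_albus,Urocyon_gracilis).
Tracing Homo_major: it sits inside (Homo_major,(Staphylococcus_albus,Urocyon_gracilis)).
The smallest clade enclosing all 3 is (((Homo_major,(Staphylococcus_albus,Urocyon_gracilis)),(Triturus_albus,((Microtus_vulgaris,Nyctereutes_tricolor),((Gasterosteus_occidentalis,Solenopsis_elegans),Peromyscus_niger)))),(((Candida_longipes,Gorilla_albus),(Turdus_rubra,Larix_palustris)),Secale_bicolor)); the answer is its 14 terminal taxa in alphabetical order.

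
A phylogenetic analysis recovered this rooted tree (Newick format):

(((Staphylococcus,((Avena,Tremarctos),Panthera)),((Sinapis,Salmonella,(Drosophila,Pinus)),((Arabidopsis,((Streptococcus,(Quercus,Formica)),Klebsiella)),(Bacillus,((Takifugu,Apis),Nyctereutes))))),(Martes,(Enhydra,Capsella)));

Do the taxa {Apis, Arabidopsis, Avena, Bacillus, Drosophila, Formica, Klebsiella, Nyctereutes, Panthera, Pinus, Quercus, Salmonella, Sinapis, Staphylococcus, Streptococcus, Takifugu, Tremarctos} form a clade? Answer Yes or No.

Yes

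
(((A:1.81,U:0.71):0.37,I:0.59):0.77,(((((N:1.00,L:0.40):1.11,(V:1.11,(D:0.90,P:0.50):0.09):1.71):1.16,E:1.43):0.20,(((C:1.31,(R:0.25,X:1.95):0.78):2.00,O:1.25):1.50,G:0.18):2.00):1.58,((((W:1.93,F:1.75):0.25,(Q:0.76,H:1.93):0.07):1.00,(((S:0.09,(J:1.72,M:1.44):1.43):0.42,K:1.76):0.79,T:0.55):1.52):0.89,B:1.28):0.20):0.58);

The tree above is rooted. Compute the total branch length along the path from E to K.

8.37

The path runs E → … → MRCA → … → K; the MRCA is the node subtending (((((N,L),(V,(D,P))),E),(((C,(R,X)),O),G)),((((W,F),(Q,H)),(((S,(J,M)),K),T)),B)).
Branch lengths along that path: 1.43 + 0.20 + 1.58 + 0.20 + 0.89 + 1.52 + 0.79 + 1.76 = 8.37.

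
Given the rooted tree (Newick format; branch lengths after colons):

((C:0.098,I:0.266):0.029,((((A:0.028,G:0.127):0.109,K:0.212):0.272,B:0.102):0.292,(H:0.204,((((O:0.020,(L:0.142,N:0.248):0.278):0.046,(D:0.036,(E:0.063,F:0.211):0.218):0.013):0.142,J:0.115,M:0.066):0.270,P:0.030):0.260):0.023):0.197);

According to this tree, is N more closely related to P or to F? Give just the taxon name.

F

The MRCA of N and F subtends ((O,(L,N)),(D,(E,F))) (6 taxa).
The MRCA of N and P subtends ((((O,(L,N)),(D,(E,F))),J,M),P) (9 taxa).
The first is nested inside the second, so N shares a more recent common ancestor with F.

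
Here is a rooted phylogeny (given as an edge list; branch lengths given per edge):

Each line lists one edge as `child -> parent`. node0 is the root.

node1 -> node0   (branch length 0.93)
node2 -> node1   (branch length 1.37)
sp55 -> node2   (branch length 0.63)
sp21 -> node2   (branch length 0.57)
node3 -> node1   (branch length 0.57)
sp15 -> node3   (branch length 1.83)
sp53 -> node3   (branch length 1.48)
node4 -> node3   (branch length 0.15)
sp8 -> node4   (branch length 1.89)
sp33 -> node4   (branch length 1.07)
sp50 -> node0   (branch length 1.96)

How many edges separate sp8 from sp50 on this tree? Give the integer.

5

The MRCA of sp8 and sp50 is the root of the tree.
From sp8 up to that node: 4 branches. From sp50 up to the same node: 1 branch. Total: 4 + 1 = 5.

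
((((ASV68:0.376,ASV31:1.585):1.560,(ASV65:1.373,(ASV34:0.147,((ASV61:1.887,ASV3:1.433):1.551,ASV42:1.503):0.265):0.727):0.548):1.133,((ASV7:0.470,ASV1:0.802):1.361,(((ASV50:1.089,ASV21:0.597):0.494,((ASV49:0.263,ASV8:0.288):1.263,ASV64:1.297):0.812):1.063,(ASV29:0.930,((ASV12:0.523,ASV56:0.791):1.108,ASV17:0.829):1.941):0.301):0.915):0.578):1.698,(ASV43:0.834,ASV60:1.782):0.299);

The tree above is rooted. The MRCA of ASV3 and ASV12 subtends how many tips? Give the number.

The MRCA of ASV3 and ASV12 is the node subtending (((ASV68,ASV31),(ASV65,(ASV34,((ASV61,ASV3),ASV42)))),((ASV7,ASV1),(((ASV50,ASV21),((ASV49,ASV8),ASV64)),(ASV29,((ASV12,ASV56),ASV17))))).
That clade contains 18 terminal taxa: ASV1, ASV12, ASV17, ASV21, ASV29, ASV3, ASV31, ASV34, ASV42, ASV49, ASV50, ASV56, ASV61, ASV64, ASV65, ASV68, ASV7, ASV8.

18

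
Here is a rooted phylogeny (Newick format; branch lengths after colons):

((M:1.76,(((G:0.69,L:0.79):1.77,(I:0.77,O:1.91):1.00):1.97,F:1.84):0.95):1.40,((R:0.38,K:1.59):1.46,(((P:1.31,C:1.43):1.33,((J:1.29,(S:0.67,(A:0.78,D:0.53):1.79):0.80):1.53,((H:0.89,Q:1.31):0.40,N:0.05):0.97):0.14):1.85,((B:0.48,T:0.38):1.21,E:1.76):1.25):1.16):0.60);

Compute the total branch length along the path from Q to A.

7.58

The path runs Q → … → MRCA → … → A; the MRCA is the node subtending ((J,(S,(A,D))),((H,Q),N)).
Branch lengths along that path: 1.31 + 0.40 + 0.97 + 1.53 + 0.80 + 1.79 + 0.78 = 7.58.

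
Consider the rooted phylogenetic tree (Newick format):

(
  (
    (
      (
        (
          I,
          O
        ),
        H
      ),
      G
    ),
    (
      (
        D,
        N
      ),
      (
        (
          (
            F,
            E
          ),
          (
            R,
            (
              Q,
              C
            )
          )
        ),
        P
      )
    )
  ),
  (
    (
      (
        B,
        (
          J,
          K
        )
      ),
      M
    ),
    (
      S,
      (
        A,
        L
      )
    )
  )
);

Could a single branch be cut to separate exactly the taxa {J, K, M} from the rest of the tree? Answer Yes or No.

The MRCA of the listed taxa subtends ((B,(J,K)),M).
That clade also contains B, which is not in the proposed group, so the group is not monophyletic.

No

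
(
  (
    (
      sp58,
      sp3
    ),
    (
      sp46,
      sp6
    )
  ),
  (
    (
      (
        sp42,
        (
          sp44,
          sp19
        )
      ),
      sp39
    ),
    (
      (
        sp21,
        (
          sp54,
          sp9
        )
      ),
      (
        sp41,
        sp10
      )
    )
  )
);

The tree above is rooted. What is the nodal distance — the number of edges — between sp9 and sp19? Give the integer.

The MRCA of sp9 and sp19 is the node subtending (((sp42,(sp44,sp19)),sp39),((sp21,(sp54,sp9)),(sp41,sp10))).
From sp9 up to that node: 4 branches. From sp19 up to the same node: 4 branches. Total: 4 + 4 = 8.

8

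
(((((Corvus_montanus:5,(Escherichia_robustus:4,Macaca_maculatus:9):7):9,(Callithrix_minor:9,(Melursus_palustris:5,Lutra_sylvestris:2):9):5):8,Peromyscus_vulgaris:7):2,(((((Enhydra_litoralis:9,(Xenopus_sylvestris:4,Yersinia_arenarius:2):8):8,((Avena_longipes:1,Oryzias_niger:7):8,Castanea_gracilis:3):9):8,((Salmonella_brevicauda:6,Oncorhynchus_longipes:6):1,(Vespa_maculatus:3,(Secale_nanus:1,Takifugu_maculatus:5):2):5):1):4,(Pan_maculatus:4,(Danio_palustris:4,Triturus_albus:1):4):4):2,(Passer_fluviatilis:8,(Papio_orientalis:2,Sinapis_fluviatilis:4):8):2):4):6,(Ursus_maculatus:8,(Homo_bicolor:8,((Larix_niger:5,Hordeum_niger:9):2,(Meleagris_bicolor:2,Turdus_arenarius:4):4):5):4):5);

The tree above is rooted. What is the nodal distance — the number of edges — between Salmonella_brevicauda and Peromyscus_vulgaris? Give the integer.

8

The MRCA of Salmonella_brevicauda and Peromyscus_vulgaris is the node subtending ((((Corvus_montanus,(Escherichia_robustus,Macaca_maculatus)),(Callithrix_minor,(Melursus_palustris,Lutra_sylvestris))),Peromyscus_vulgaris),(((((Enhydra_litoralis,(Xenopus_sylvestris,Yersinia_arenarius)),((Avena_longipes,Oryzias_niger),Castanea_gracilis)),((Salmonella_brevicauda,Oncorhynchus_longipes),(Vespa_maculatus,(Secale_nanus,Takifugu_maculatus)))),(Pan_maculatus,(Danio_palustris,Triturus_albus))),(Passer_fluviatilis,(Papio_orientalis,Sinapis_fluviatilis)))).
From Salmonella_brevicauda up to that node: 6 branches. From Peromyscus_vulgaris up to the same node: 2 branches. Total: 6 + 2 = 8.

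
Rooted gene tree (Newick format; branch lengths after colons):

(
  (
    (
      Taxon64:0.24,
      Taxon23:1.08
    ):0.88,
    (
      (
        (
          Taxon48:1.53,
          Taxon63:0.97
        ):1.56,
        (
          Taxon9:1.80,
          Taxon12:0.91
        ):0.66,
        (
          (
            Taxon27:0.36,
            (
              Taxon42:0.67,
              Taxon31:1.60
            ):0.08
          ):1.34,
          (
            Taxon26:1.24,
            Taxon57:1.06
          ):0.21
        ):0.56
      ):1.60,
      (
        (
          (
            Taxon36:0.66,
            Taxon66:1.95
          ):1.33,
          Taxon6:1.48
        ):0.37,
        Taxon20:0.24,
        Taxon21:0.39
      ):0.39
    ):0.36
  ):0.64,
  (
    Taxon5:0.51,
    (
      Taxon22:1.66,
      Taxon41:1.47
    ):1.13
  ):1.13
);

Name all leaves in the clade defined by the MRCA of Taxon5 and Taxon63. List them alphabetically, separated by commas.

Taxon12, Taxon20, Taxon21, Taxon22, Taxon23, Taxon26, Taxon27, Taxon31, Taxon36, Taxon41, Taxon42, Taxon48, Taxon5, Taxon57, Taxon6, Taxon63, Taxon64, Taxon66, Taxon9

Tracing Taxon5: it sits inside (Taxon5,(Taxon22,Taxon41)).
Tracing Taxon63: it sits inside (Taxon48,Taxon63).
The smallest clade enclosing both is the whole tree (their MRCA is the root), so the answer is all 19 tips in alphabetical order.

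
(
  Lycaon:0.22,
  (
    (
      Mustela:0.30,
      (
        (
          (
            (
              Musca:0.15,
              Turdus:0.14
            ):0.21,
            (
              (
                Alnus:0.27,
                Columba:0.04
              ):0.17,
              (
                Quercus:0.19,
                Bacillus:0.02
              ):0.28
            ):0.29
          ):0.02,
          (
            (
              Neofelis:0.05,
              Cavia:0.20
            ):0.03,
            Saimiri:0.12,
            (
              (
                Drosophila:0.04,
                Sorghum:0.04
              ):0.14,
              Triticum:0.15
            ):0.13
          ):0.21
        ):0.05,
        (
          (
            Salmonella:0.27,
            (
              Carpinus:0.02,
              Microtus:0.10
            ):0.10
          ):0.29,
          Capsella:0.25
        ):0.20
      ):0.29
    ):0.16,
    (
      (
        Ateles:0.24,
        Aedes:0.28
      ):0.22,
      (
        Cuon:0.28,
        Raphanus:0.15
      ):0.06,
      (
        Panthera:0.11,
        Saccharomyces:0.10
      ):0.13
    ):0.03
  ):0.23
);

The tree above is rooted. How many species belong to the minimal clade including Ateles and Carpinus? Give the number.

The MRCA of Ateles and Carpinus is the node subtending ((Mustela,((((Musca,Turdus),((Alnus,Columba),(Quercus,Bacillus))),((Neofelis,Cavia),Saimiri,((Drosophila,Sorghum),Triticum))),((Salmonella,(Carpinus,Microtus)),Capsella))),((Ateles,Aedes),(Cuon,Raphanus),(Panthera,Saccharomyces))).
That clade contains 23 terminal taxa: Aedes, Alnus, Ateles, Bacillus, Capsella, Carpinus, Cavia, Columba, Cuon, Drosophila, Microtus, Musca, Mustela, Neofelis, Panthera, Quercus, Raphanus, Saccharomyces, Saimiri, Salmonella, Sorghum, Triticum, Turdus.

23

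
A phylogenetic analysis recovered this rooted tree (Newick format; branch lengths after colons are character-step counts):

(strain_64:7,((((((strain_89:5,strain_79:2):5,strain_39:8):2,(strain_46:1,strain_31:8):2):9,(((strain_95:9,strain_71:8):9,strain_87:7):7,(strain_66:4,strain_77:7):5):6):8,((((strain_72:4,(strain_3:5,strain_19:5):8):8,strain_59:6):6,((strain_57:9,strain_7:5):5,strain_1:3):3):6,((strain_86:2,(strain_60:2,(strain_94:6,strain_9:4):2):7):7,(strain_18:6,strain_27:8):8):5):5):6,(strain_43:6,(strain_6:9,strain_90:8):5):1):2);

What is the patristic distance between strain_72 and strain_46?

49

The path runs strain_72 → … → MRCA → … → strain_46; the MRCA is the node subtending (((((strain_89,strain_79),strain_39),(strain_46,strain_31)),(((strain_95,strain_71),strain_87),(strain_66,strain_77))),((((strain_72,(strain_3,strain_19)),strain_59),((strain_57,strain_7),strain_1)),((strain_86,(strain_60,(strain_94,strain_9))),(strain_18,strain_27)))).
Branch lengths along that path: 4 + 8 + 6 + 6 + 5 + 8 + 9 + 2 + 1 = 49.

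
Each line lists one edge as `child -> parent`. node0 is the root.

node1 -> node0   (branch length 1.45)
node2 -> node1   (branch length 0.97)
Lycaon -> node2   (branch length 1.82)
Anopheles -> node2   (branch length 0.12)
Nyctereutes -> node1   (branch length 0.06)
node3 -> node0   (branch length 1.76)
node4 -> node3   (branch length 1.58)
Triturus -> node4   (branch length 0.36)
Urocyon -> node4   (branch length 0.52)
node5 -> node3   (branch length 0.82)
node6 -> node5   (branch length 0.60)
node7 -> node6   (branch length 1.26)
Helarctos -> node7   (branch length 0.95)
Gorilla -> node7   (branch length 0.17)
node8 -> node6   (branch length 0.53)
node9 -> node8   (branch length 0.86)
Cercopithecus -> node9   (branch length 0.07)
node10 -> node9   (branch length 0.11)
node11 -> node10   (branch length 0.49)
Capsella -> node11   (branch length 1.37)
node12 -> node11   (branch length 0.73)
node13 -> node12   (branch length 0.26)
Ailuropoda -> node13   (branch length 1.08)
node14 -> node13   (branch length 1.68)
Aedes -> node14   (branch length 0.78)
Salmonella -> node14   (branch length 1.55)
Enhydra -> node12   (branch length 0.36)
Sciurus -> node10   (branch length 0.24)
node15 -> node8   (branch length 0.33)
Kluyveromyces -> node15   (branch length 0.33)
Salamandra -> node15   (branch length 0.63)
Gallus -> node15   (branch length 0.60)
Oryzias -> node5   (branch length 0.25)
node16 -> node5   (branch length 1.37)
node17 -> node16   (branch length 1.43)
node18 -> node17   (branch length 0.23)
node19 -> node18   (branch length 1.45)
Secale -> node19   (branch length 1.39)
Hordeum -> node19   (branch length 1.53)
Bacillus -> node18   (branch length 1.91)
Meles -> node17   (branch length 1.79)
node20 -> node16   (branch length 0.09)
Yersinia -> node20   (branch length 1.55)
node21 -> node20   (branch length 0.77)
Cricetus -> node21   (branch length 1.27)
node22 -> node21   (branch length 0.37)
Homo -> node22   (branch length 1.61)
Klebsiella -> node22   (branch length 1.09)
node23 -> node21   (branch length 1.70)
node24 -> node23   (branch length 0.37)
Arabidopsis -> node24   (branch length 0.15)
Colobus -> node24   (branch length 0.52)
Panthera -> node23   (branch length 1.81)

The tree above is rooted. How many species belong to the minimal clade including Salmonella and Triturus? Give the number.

26

The MRCA of Salmonella and Triturus is the node subtending ((Triturus,Urocyon),(((Helarctos,Gorilla),((Cercopithecus,((Capsella,((Ailuropoda,(Aedes,Salmonella)),Enhydra)),Sciurus)),(Kluyveromyces,Salamandra,Gallus))),Oryzias,((((Secale,Hordeum),Bacillus),Meles),(Yersinia,(Cricetus,(Homo,Klebsiella),((Arabidopsis,Colobus),Panthera)))))).
That clade contains 26 terminal taxa: Aedes, Ailuropoda, Arabidopsis, Bacillus, Capsella, Cercopithecus, Colobus, Cricetus, Enhydra, Gallus, Gorilla, Helarctos, Homo, Hordeum, Klebsiella, Kluyveromyces, Meles, Oryzias, Panthera, Salamandra, Salmonella, Sciurus, Secale, Triturus, Urocyon, Yersinia.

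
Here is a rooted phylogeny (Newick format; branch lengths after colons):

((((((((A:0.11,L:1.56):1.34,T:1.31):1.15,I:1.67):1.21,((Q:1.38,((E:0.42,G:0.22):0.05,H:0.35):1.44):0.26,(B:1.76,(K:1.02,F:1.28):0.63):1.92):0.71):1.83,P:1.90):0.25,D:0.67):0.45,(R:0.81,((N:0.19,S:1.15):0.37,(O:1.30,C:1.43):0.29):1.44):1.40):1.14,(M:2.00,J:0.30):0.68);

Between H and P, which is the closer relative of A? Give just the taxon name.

The MRCA of A and H subtends ((((A,L),T),I),((Q,((E,G),H)),(B,(K,F)))) (11 taxa).
The MRCA of A and P subtends (((((A,L),T),I),((Q,((E,G),H)),(B,(K,F)))),P) (12 taxa).
The first is nested inside the second, so A shares a more recent common ancestor with H.

H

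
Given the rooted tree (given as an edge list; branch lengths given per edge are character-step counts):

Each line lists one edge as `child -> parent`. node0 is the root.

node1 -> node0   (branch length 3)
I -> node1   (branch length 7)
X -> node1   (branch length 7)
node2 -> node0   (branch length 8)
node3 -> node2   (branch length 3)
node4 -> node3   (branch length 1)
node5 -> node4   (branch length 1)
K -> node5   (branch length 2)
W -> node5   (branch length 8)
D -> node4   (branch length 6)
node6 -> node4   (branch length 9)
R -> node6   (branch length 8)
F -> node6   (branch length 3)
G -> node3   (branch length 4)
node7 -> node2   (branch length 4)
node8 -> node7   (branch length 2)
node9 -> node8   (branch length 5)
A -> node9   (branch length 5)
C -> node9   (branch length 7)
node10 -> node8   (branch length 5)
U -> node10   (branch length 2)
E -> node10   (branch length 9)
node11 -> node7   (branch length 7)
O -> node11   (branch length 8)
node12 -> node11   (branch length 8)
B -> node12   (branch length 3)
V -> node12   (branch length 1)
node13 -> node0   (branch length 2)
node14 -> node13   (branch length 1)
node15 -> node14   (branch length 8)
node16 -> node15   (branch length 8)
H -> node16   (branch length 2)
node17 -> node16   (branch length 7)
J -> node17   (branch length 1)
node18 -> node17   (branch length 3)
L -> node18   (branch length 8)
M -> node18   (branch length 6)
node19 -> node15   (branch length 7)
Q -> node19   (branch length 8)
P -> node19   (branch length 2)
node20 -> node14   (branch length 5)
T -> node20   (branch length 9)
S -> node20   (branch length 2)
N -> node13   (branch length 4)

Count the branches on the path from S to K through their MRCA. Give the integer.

9

The MRCA of S and K is the root of the tree.
From S up to that node: 4 branches. From K up to the same node: 5 branches. Total: 4 + 5 = 9.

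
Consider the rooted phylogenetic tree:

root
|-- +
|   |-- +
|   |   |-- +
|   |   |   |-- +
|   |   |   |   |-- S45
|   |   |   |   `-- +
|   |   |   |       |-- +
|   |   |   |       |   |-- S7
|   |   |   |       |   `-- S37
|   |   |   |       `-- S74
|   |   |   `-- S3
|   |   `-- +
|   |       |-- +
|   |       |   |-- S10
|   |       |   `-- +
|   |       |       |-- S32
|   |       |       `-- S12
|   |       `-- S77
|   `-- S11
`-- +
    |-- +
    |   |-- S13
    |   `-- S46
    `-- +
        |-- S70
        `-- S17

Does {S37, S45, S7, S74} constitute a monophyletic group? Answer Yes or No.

Yes

The most recent common ancestor of these taxa subtends (S45,((S7,S37),S74)).
That clade has exactly 4 tips — every listed taxon and nothing else — so the group is monophyletic.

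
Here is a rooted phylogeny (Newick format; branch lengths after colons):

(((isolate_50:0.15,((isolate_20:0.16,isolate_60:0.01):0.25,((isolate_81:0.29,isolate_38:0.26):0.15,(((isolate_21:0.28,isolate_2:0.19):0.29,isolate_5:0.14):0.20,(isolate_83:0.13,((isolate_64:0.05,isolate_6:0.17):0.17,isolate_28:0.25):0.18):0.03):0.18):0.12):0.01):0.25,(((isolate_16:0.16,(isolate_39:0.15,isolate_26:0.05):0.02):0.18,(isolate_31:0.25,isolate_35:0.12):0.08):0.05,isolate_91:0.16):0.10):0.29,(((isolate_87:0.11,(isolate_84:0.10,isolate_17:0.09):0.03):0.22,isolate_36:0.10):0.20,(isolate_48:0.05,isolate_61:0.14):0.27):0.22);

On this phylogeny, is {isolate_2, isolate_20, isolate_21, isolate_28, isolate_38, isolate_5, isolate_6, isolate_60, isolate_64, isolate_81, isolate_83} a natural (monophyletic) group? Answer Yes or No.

Yes

The most recent common ancestor of these taxa subtends ((isolate_20,isolate_60),((isolate_81,isolate_38),(((isolate_21,isolate_2),isolate_5),(isolate_83,((isolate_64,isolate_6),isolate_28))))).
That clade has exactly 11 tips — every listed taxon and nothing else — so the group is monophyletic.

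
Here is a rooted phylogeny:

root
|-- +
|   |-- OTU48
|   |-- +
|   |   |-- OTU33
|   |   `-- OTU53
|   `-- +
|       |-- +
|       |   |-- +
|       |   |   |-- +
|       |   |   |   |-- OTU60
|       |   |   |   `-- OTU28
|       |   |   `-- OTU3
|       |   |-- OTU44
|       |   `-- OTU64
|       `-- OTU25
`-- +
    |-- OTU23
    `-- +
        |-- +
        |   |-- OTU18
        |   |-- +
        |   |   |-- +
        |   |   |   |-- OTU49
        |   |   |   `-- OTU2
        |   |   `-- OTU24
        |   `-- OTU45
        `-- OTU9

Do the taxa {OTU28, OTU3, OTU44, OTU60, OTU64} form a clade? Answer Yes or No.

Yes

The most recent common ancestor of these taxa subtends (((OTU60,OTU28),OTU3),OTU44,OTU64).
That clade has exactly 5 tips — every listed taxon and nothing else — so the group is monophyletic.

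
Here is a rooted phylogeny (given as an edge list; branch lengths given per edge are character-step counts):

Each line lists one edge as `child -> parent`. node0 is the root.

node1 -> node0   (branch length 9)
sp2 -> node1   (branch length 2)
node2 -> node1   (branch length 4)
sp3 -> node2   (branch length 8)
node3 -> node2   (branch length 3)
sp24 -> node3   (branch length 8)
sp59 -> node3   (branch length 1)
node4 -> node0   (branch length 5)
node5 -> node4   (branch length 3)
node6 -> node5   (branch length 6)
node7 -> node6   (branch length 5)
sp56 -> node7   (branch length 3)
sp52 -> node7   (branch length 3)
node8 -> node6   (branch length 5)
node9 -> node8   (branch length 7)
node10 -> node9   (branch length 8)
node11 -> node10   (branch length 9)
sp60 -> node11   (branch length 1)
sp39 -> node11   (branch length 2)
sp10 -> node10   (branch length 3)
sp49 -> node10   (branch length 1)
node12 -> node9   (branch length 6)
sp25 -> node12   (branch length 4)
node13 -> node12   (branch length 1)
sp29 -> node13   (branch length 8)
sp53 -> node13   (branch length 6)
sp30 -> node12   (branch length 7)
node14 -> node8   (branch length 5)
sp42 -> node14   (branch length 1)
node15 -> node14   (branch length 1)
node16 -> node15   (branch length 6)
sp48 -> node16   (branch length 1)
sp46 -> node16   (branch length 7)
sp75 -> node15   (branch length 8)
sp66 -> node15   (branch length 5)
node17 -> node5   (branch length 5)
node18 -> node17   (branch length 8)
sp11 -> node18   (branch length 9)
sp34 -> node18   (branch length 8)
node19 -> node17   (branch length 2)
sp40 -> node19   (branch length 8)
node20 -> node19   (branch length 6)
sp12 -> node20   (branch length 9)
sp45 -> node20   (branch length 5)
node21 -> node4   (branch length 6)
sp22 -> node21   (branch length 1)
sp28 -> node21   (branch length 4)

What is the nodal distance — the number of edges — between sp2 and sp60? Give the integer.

The MRCA of sp2 and sp60 is the root of the tree.
From sp2 up to that node: 2 branches. From sp60 up to the same node: 8 branches. Total: 2 + 8 = 10.

10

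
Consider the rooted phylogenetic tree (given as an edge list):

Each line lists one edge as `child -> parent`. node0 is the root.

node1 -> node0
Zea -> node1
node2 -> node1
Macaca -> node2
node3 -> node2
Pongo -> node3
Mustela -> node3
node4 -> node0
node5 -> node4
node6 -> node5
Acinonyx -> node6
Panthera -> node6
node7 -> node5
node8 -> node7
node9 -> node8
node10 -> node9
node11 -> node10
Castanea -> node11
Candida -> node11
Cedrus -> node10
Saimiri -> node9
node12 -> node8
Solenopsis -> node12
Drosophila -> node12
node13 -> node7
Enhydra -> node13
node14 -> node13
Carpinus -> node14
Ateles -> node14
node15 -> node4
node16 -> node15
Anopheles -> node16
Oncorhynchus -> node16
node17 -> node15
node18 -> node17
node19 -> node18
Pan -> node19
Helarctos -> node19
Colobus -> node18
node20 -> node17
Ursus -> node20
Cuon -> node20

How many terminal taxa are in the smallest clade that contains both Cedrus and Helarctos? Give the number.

18

The MRCA of Cedrus and Helarctos is the node subtending (((Acinonyx,Panthera),(((((Castanea,Candida),Cedrus),Saimiri),(Solenopsis,Drosophila)),(Enhydra,(Carpinus,Ateles)))),((Anopheles,Oncorhynchus),(((Pan,Helarctos),Colobus),(Ursus,Cuon)))).
That clade contains 18 terminal taxa: Acinonyx, Anopheles, Ateles, Candida, Carpinus, Castanea, Cedrus, Colobus, Cuon, Drosophila, Enhydra, Helarctos, Oncorhynchus, Pan, Panthera, Saimiri, Solenopsis, Ursus.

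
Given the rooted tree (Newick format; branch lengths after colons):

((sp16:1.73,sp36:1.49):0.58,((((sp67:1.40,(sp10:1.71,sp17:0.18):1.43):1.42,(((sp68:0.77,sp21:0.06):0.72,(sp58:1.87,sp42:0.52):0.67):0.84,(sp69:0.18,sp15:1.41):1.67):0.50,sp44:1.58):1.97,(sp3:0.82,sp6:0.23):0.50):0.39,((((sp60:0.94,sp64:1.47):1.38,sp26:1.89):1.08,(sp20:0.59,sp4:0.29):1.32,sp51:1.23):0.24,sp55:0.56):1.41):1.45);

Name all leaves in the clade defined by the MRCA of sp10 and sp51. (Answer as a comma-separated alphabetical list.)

Tracing sp10: it sits inside (sp10,sp17).
Tracing sp51: it sits inside (((sp60,sp64),sp26),(sp20,sp4),sp51).
The smallest clade enclosing both is ((((sp67,(sp10,sp17)),(((sp68,sp21),(sp58,sp42)),(sp69,sp15)),sp44),(sp3,sp6)),((((sp60,sp64),sp26),(sp20,sp4),sp51),sp55)); the answer is its 19 terminal taxa in alphabetical order.

sp10, sp15, sp17, sp20, sp21, sp26, sp3, sp4, sp42, sp44, sp51, sp55, sp58, sp6, sp60, sp64, sp67, sp68, sp69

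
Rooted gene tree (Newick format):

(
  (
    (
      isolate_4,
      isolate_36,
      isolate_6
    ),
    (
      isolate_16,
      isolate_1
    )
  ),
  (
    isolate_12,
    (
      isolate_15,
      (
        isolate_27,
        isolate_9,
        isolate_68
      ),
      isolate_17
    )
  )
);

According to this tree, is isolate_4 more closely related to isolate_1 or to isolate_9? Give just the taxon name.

isolate_1

The MRCA of isolate_4 and isolate_1 subtends ((isolate_4,isolate_36,isolate_6),(isolate_16,isolate_1)) (5 taxa).
The MRCA of isolate_4 and isolate_9 is the root, subtending the entire tree (11 taxa).
The first is nested inside the second, so isolate_4 shares a more recent common ancestor with isolate_1.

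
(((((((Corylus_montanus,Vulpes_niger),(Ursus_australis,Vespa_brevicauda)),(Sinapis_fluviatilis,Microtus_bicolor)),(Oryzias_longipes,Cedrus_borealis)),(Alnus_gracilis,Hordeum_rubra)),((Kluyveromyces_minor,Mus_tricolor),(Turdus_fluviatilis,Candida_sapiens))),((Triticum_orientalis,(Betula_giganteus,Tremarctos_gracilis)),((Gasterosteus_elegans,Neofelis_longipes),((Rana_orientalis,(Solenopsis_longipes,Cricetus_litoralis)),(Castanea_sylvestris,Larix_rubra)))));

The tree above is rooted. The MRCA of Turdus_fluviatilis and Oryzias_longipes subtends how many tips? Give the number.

The MRCA of Turdus_fluviatilis and Oryzias_longipes is the node subtending ((((((Corylus_montanus,Vulpes_niger),(Ursus_australis,Vespa_brevicauda)),(Sinapis_fluviatilis,Microtus_bicolor)),(Oryzias_longipes,Cedrus_borealis)),(Alnus_gracilis,Hordeum_rubra)),((Kluyveromyces_minor,Mus_tricolor),(Turdus_fluviatilis,Candida_sapiens))).
That clade contains 14 terminal taxa: Alnus_gracilis, Candida_sapiens, Cedrus_borealis, Corylus_montanus, Hordeum_rubra, Kluyveromyces_minor, Microtus_bicolor, Mus_tricolor, Oryzias_longipes, Sinapis_fluviatilis, Turdus_fluviatilis, Ursus_australis, Vespa_brevicauda, Vulpes_niger.

14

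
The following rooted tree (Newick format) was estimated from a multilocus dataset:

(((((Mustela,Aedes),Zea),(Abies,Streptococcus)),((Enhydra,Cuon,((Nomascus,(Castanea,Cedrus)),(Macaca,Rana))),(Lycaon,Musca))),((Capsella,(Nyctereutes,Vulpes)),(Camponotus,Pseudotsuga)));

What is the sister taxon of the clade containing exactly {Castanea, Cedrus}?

The clade containing exactly {Castanea, Cedrus} attaches to the tree at the node subtending (Nomascus,(Castanea,Cedrus)).
The other lineage descending from that same node — the sister group — is the single tip Nomascus.

Nomascus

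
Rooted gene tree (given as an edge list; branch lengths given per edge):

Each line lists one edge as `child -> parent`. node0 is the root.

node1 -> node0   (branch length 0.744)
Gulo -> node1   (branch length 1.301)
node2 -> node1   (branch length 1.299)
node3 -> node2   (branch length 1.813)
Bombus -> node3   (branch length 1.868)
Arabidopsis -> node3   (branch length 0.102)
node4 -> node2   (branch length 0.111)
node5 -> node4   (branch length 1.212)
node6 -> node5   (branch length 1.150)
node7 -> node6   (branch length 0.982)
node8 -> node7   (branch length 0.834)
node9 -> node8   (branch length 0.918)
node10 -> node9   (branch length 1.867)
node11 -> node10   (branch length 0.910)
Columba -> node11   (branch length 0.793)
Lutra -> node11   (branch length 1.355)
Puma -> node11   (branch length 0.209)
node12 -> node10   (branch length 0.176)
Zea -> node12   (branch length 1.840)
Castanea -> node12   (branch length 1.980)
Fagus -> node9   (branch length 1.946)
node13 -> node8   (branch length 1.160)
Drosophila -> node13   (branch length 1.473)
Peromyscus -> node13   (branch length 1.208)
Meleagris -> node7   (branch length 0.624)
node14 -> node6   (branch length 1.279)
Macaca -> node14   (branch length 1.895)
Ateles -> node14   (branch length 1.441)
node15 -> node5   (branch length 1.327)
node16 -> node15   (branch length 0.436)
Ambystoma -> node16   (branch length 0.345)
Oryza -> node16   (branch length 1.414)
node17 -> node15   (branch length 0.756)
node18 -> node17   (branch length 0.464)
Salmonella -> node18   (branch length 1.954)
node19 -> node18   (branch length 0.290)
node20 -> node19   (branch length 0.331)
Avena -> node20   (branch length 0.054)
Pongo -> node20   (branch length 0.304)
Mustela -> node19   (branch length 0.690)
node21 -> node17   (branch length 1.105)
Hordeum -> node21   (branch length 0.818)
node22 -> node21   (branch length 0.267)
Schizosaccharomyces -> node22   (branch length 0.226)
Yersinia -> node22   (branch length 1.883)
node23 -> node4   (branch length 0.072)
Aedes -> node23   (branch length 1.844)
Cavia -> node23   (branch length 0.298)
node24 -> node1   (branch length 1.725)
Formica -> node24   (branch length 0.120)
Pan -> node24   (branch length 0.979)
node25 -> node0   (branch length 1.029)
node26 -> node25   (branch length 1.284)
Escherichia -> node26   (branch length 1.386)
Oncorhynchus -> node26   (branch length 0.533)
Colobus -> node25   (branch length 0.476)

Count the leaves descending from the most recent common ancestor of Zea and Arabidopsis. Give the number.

The MRCA of Zea and Arabidopsis is the node subtending ((Bombus,Arabidopsis),((((((((Columba,Lutra,Puma),(Zea,Castanea)),Fagus),(Drosophila,Peromyscus)),Meleagris),(Macaca,Ateles)),((Ambystoma,Oryza),((Salmonella,((Avena,Pongo),Mustela)),(Hordeum,(Schizosaccharomyces,Yersinia))))),(Aedes,Cavia))).
That clade contains 24 terminal taxa: Aedes, Ambystoma, Arabidopsis, Ateles, Avena, Bombus, Castanea, Cavia, Columba, Drosophila, Fagus, Hordeum, Lutra, Macaca, Meleagris, Mustela, Oryza, Peromyscus, Pongo, Puma, Salmonella, Schizosaccharomyces, Yersinia, Zea.

24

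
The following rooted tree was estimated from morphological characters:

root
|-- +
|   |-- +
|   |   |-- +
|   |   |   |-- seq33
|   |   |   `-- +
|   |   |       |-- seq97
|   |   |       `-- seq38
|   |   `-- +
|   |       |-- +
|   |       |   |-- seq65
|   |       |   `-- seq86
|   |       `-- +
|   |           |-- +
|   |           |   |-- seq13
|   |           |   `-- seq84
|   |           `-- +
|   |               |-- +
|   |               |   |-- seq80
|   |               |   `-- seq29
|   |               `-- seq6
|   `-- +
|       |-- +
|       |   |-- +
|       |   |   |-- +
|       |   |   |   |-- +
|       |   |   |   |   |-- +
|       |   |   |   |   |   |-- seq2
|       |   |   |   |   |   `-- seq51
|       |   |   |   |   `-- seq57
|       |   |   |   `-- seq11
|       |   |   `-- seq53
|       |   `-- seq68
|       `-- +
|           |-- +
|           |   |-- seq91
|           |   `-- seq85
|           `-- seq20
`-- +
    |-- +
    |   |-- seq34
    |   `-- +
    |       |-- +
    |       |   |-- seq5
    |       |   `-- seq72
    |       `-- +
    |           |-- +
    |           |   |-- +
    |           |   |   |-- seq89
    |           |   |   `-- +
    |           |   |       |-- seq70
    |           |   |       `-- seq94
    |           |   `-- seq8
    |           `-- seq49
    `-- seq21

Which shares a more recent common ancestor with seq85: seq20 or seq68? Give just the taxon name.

seq20

The MRCA of seq85 and seq20 subtends ((seq91,seq85),seq20) (3 taxa).
The MRCA of seq85 and seq68 subtends ((((((seq2,seq51),seq57),seq11),seq53),seq68),((seq91,seq85),seq20)) (9 taxa).
The first is nested inside the second, so seq85 shares a more recent common ancestor with seq20.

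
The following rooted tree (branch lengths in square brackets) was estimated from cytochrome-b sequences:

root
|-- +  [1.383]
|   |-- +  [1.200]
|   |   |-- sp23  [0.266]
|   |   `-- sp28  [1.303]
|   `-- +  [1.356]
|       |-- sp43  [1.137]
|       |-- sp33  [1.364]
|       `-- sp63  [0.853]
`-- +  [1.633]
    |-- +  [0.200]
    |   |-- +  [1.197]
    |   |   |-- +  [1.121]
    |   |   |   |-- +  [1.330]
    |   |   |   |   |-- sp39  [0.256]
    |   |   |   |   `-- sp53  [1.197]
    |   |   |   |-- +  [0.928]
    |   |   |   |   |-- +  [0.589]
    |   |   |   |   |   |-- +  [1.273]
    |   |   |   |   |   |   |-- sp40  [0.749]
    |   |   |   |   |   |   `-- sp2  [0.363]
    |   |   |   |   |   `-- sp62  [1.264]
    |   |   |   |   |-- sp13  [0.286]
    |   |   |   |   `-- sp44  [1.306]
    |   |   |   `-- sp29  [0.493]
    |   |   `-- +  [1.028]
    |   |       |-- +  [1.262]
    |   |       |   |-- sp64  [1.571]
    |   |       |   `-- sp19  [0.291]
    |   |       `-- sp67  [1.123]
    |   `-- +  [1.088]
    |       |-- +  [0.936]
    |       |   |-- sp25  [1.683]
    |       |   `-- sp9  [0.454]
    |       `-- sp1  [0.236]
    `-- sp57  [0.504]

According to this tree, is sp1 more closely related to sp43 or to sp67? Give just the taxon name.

sp67

The MRCA of sp1 and sp67 subtends ((((sp39,sp53),(((sp40,sp2),sp62),sp13,sp44),sp29),((sp64,sp19),sp67)),((sp25,sp9),sp1)) (14 taxa).
The MRCA of sp1 and sp43 is the root, subtending the entire tree (20 taxa).
The first is nested inside the second, so sp1 shares a more recent common ancestor with sp67.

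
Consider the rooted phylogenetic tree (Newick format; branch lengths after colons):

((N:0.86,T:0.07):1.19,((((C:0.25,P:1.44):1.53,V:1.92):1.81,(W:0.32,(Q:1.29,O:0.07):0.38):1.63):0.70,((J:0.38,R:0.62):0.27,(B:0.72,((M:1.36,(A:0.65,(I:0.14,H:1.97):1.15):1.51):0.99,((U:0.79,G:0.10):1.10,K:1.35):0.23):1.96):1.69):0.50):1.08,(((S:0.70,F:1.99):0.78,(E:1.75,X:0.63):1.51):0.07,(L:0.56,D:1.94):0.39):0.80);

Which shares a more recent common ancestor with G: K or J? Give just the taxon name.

K

The MRCA of G and K subtends ((U,G),K) (3 taxa).
The MRCA of G and J subtends ((J,R),(B,((M,(A,(I,H))),((U,G),K)))) (10 taxa).
The first is nested inside the second, so G shares a more recent common ancestor with K.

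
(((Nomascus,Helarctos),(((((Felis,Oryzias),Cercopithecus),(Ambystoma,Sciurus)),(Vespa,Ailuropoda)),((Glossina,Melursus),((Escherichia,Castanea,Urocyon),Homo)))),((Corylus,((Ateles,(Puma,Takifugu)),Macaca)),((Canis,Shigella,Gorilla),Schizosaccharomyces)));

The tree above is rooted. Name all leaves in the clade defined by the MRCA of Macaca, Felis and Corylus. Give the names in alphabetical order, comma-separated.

Ailuropoda, Ambystoma, Ateles, Canis, Castanea, Cercopithecus, Corylus, Escherichia, Felis, Glossina, Gorilla, Helarctos, Homo, Macaca, Melursus, Nomascus, Oryzias, Puma, Schizosaccharomyces, Sciurus, Shigella, Takifugu, Urocyon, Vespa

Tracing Macaca: it sits inside ((Ateles,(Puma,Takifugu)),Macaca).
Tracing Felis: it sits inside (Felis,Oryzias).
Tracing Corylus: it sits inside (Corylus,((Ateles,(Puma,Takifugu)),Macaca)).
The smallest clade enclosing all 3 is the whole tree (their MRCA is the root), so the answer is all 24 tips in alphabetical order.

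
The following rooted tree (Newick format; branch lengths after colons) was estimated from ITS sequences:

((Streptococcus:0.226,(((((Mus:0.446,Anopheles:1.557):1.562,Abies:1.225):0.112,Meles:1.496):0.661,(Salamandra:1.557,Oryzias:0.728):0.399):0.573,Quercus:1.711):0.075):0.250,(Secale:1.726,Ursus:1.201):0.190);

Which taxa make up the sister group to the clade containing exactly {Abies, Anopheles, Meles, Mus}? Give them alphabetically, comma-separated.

The clade containing exactly {Abies, Anopheles, Meles, Mus} attaches to the tree at the node subtending ((((Mus,Anopheles),Abies),Meles),(Salamandra,Oryzias)).
The other lineage descending from that same node — the sister group — is (Salamandra,Oryzias); its 2 tips in alphabetical order are the answer.

Oryzias, Salamandra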